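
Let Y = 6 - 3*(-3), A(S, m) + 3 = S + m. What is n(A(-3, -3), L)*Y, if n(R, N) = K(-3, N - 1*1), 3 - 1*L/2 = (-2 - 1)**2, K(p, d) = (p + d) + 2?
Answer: -210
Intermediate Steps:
A(S, m) = -3 + S + m (A(S, m) = -3 + (S + m) = -3 + S + m)
K(p, d) = 2 + d + p (K(p, d) = (d + p) + 2 = 2 + d + p)
L = -12 (L = 6 - 2*(-2 - 1)**2 = 6 - 2*(-3)**2 = 6 - 2*9 = 6 - 18 = -12)
n(R, N) = -2 + N (n(R, N) = 2 + (N - 1*1) - 3 = 2 + (N - 1) - 3 = 2 + (-1 + N) - 3 = -2 + N)
Y = 15 (Y = 6 + 9 = 15)
n(A(-3, -3), L)*Y = (-2 - 12)*15 = -14*15 = -210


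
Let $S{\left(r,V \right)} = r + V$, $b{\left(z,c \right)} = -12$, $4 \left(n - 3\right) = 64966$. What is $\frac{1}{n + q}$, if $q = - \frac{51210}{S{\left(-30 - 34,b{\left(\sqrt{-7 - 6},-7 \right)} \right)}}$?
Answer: $\frac{19}{321448} \approx 5.9108 \cdot 10^{-5}$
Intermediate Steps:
$n = \frac{32489}{2}$ ($n = 3 + \frac{1}{4} \cdot 64966 = 3 + \frac{32483}{2} = \frac{32489}{2} \approx 16245.0$)
$S{\left(r,V \right)} = V + r$
$q = \frac{25605}{38}$ ($q = - \frac{51210}{-12 - 64} = - \frac{51210}{-76} = \left(-51210\right) \left(- \frac{1}{76}\right) = \frac{25605}{38} \approx 673.82$)
$\frac{1}{n + q} = \frac{1}{\frac{32489}{2} + \frac{25605}{38}} = \frac{1}{\frac{321448}{19}} = \frac{19}{321448}$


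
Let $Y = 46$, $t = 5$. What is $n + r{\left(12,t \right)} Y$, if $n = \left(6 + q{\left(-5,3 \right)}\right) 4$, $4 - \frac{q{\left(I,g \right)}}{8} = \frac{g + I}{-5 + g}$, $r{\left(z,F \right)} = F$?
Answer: $350$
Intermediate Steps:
$q{\left(I,g \right)} = 32 - \frac{8 \left(I + g\right)}{-5 + g}$ ($q{\left(I,g \right)} = 32 - 8 \frac{g + I}{-5 + g} = 32 - 8 \frac{I + g}{-5 + g} = 32 - \frac{8 \left(I + g\right)}{-5 + g}$)
$n = 120$ ($n = \left(6 + \frac{8 \left(-20 - -5 + 3 \cdot 3\right)}{-5 + 3}\right) 4 = \left(6 + \frac{8 \left(-20 + 5 + 9\right)}{-2}\right) 4 = \left(6 + 8 \left(- \frac{1}{2}\right) \left(-6\right)\right) 4 = \left(6 + 24\right) 4 = 30 \cdot 4 = 120$)
$n + r{\left(12,t \right)} Y = 120 + 5 \cdot 46 = 120 + 230 = 350$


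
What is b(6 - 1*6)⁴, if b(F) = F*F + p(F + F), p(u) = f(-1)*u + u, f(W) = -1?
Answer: 0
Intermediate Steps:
p(u) = 0 (p(u) = -u + u = 0)
b(F) = F² (b(F) = F*F + 0 = F² + 0 = F²)
b(6 - 1*6)⁴ = ((6 - 1*6)²)⁴ = ((6 - 6)²)⁴ = (0²)⁴ = 0⁴ = 0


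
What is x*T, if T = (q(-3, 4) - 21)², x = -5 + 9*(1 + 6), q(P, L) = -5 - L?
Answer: 52200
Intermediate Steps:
x = 58 (x = -5 + 9*7 = -5 + 63 = 58)
T = 900 (T = ((-5 - 1*4) - 21)² = ((-5 - 4) - 21)² = (-9 - 21)² = (-30)² = 900)
x*T = 58*900 = 52200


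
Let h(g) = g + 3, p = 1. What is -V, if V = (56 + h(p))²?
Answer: -3600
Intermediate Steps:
h(g) = 3 + g
V = 3600 (V = (56 + (3 + 1))² = (56 + 4)² = 60² = 3600)
-V = -1*3600 = -3600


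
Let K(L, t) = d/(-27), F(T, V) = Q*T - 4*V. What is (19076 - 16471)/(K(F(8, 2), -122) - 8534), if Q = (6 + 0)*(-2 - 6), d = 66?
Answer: -23445/76828 ≈ -0.30516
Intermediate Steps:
Q = -48 (Q = 6*(-8) = -48)
F(T, V) = -48*T - 4*V
K(L, t) = -22/9 (K(L, t) = 66/(-27) = 66*(-1/27) = -22/9)
(19076 - 16471)/(K(F(8, 2), -122) - 8534) = (19076 - 16471)/(-22/9 - 8534) = 2605/(-76828/9) = 2605*(-9/76828) = -23445/76828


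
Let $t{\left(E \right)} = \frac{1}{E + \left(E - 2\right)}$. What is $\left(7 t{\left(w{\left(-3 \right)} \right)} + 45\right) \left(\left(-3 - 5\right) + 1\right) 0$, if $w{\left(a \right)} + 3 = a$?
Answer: $0$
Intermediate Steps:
$w{\left(a \right)} = -3 + a$
$t{\left(E \right)} = \frac{1}{-2 + 2 E}$ ($t{\left(E \right)} = \frac{1}{E + \left(-2 + E\right)} = \frac{1}{-2 + 2 E}$)
$\left(7 t{\left(w{\left(-3 \right)} \right)} + 45\right) \left(\left(-3 - 5\right) + 1\right) 0 = \left(7 \frac{1}{2 \left(-1 - 6\right)} + 45\right) \left(\left(-3 - 5\right) + 1\right) 0 = \left(7 \frac{1}{2 \left(-7\right)} + 45\right) \left(-8 + 1\right) 0 = \left(7 \cdot \frac{1}{2} \left(- \frac{1}{7}\right) + 45\right) \left(\left(-7\right) 0\right) = \left(7 \left(- \frac{1}{14}\right) + 45\right) 0 = \left(- \frac{1}{2} + 45\right) 0 = \frac{89}{2} \cdot 0 = 0$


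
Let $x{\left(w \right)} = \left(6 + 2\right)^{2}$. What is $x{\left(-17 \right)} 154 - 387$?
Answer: $9469$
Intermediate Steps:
$x{\left(w \right)} = 64$ ($x{\left(w \right)} = 8^{2} = 64$)
$x{\left(-17 \right)} 154 - 387 = 64 \cdot 154 - 387 = 9856 - 387 = 9469$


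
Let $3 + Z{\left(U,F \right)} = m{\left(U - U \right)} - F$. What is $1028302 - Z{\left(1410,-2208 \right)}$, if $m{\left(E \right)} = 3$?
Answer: $1026094$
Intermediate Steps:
$Z{\left(U,F \right)} = - F$ ($Z{\left(U,F \right)} = -3 - \left(-3 + F\right) = - F$)
$1028302 - Z{\left(1410,-2208 \right)} = 1028302 - \left(-1\right) \left(-2208\right) = 1028302 - 2208 = 1026094$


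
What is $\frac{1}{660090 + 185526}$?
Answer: $\frac{1}{845616} \approx 1.1826 \cdot 10^{-6}$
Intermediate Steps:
$\frac{1}{660090 + 185526} = \frac{1}{845616}$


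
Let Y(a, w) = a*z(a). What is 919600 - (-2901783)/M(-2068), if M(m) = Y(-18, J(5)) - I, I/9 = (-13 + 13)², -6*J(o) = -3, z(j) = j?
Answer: 100284061/108 ≈ 9.2856e+5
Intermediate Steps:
J(o) = ½ (J(o) = -⅙*(-3) = ½)
I = 0 (I = 9*(-13 + 13)² = 9*0² = 9*0 = 0)
Y(a, w) = a² (Y(a, w) = a*a = a²)
M(m) = 324 (M(m) = (-18)² - 1*0 = 324 + 0 = 324)
919600 - (-2901783)/M(-2068) = 919600 - (-2901783)/324 = 919600 - 1*(-967261/108) = 919600 + 967261/108 = 100284061/108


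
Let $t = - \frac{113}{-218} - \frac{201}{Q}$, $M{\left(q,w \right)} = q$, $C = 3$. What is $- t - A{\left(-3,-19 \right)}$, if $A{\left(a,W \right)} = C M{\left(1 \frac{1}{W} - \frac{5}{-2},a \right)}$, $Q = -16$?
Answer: $- \frac{676735}{33136} \approx -20.423$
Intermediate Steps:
$t = \frac{22813}{1744}$ ($t = - \frac{113}{-218} - \frac{201}{-16} = \left(-113\right) \left(- \frac{1}{218}\right) - - \frac{201}{16} = \frac{113}{218} + \frac{201}{16} = \frac{22813}{1744} \approx 13.081$)
$A{\left(a,W \right)} = \frac{15}{2} + \frac{3}{W}$ ($A{\left(a,W \right)} = 3 \left(1 \frac{1}{W} - \frac{5}{-2}\right) = 3 \left(\frac{1}{W} - - \frac{5}{2}\right) = 3 \left(\frac{1}{W} + \frac{5}{2}\right) = 3 \left(\frac{5}{2} + \frac{1}{W}\right) = \frac{15}{2} + \frac{3}{W}$)
$- t - A{\left(-3,-19 \right)} = \left(-1\right) \frac{22813}{1744} - \left(\frac{15}{2} + \frac{3}{-19}\right) = - \frac{22813}{1744} - \left(\frac{15}{2} + 3 \left(- \frac{1}{19}\right)\right) = - \frac{22813}{1744} - \left(\frac{15}{2} - \frac{3}{19}\right) = - \frac{22813}{1744} - \frac{279}{38} = - \frac{676735}{33136}$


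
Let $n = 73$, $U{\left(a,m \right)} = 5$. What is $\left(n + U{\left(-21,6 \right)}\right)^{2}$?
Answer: $6084$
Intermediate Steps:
$\left(n + U{\left(-21,6 \right)}\right)^{2} = \left(73 + 5\right)^{2} = 78^{2} = 6084$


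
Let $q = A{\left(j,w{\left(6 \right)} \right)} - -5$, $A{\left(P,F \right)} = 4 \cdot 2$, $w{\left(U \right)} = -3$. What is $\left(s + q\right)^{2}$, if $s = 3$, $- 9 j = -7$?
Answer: $256$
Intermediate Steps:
$j = \frac{7}{9}$ ($j = \left(- \frac{1}{9}\right) \left(-7\right) = \frac{7}{9} \approx 0.77778$)
$A{\left(P,F \right)} = 8$
$q = 13$ ($q = 8 - -5 = 8 + 5 = 13$)
$\left(s + q\right)^{2} = \left(3 + 13\right)^{2} = 16^{2} = 256$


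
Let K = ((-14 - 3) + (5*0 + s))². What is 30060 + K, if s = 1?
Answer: 30316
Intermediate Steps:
K = 256 (K = ((-14 - 3) + (5*0 + 1))² = (-17 + (0 + 1))² = (-17 + 1)² = (-16)² = 256)
30060 + K = 30060 + 256 = 30316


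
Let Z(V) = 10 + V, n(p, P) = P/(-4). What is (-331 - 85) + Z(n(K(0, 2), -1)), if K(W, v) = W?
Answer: -1623/4 ≈ -405.75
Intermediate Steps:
n(p, P) = -P/4 (n(p, P) = P*(-¼) = -P/4)
(-331 - 85) + Z(n(K(0, 2), -1)) = (-331 - 85) + (10 - ¼*(-1)) = -416 + (10 + ¼) = -416 + 41/4 = -1623/4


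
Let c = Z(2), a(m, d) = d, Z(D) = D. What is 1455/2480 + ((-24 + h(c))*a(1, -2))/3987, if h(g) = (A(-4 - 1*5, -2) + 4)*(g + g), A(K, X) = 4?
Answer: 1152281/1977552 ≈ 0.58268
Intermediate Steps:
c = 2
h(g) = 16*g (h(g) = (4 + 4)*(g + g) = 8*(2*g) = 16*g)
1455/2480 + ((-24 + h(c))*a(1, -2))/3987 = 1455/2480 + ((-24 + 16*2)*(-2))/3987 = 1455*(1/2480) + ((-24 + 32)*(-2))*(1/3987) = 291/496 + (8*(-2))*(1/3987) = 291/496 - 16*1/3987 = 291/496 - 16/3987 = 1152281/1977552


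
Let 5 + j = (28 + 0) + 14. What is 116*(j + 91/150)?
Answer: 327178/75 ≈ 4362.4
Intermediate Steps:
j = 37 (j = -5 + ((28 + 0) + 14) = -5 + (28 + 14) = -5 + 42 = 37)
116*(j + 91/150) = 116*(37 + 91/150) = 116*(5641/150) = 327178/75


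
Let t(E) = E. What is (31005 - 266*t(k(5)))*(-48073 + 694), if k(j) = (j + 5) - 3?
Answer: -1380766197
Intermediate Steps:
k(j) = 2 + j (k(j) = (5 + j) - 3 = 2 + j)
(31005 - 266*t(k(5)))*(-48073 + 694) = (31005 - 266*(2 + 5))*(-48073 + 694) = (31005 - 266*7)*(-47379) = (31005 - 1862)*(-47379) = 29143*(-47379) = -1380766197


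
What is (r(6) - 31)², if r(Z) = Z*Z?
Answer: 25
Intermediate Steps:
r(Z) = Z²
(r(6) - 31)² = (6² - 31)² = (36 - 31)² = 5² = 25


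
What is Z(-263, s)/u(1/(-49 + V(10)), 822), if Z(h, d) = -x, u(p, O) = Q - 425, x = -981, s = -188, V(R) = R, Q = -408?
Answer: -981/833 ≈ -1.1777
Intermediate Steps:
u(p, O) = -833 (u(p, O) = -408 - 425 = -833)
Z(h, d) = 981 (Z(h, d) = -1*(-981) = 981)
Z(-263, s)/u(1/(-49 + V(10)), 822) = 981/(-833) = 981*(-1/833) = -981/833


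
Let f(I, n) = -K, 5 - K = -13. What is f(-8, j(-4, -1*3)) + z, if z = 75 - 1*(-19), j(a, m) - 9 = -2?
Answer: 76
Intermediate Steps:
K = 18 (K = 5 - 1*(-13) = 5 + 13 = 18)
j(a, m) = 7 (j(a, m) = 9 - 2 = 7)
f(I, n) = -18 (f(I, n) = -1*18 = -18)
z = 94 (z = 75 + 19 = 94)
f(-8, j(-4, -1*3)) + z = -18 + 94 = 76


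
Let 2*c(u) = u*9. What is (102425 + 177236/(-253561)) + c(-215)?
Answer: 51450975843/507122 ≈ 1.0146e+5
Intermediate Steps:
c(u) = 9*u/2 (c(u) = (u*9)/2 = (9*u)/2 = 9*u/2)
(102425 + 177236/(-253561)) + c(-215) = (102425 + 177236/(-253561)) + (9/2)*(-215) = (102425 + 177236*(-1/253561)) - 1935/2 = (102425 - 177236/253561) - 1935/2 = 25970808189/253561 - 1935/2 = 51450975843/507122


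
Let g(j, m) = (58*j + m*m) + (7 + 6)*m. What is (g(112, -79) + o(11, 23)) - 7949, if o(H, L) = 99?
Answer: 3860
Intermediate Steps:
g(j, m) = m² + 13*m + 58*j (g(j, m) = (58*j + m²) + 13*m = (m² + 58*j) + 13*m = m² + 13*m + 58*j)
(g(112, -79) + o(11, 23)) - 7949 = (((-79)² + 13*(-79) + 58*112) + 99) - 7949 = ((6241 - 1027 + 6496) + 99) - 7949 = (11710 + 99) - 7949 = 11809 - 7949 = 3860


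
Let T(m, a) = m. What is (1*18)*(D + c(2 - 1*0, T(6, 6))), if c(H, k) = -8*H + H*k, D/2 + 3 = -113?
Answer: -4248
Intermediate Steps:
D = -232 (D = -6 + 2*(-113) = -6 - 226 = -232)
(1*18)*(D + c(2 - 1*0, T(6, 6))) = (1*18)*(-232 + (2 - 1*0)*(-8 + 6)) = 18*(-232 + (2 + 0)*(-2)) = 18*(-232 + 2*(-2)) = 18*(-232 - 4) = 18*(-236) = -4248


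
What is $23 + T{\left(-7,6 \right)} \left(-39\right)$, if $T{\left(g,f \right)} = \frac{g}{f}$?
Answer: $\frac{137}{2} \approx 68.5$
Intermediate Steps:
$23 + T{\left(-7,6 \right)} \left(-39\right) = 23 + - \frac{7}{6} \left(-39\right) = 23 + \left(-7\right) \frac{1}{6} \left(-39\right) = 23 - - \frac{91}{2} = 23 + \frac{91}{2} = \frac{137}{2}$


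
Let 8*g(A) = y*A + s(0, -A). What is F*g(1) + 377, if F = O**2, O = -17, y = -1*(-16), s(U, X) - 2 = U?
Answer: 4109/4 ≈ 1027.3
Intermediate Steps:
s(U, X) = 2 + U
y = 16
g(A) = 1/4 + 2*A (g(A) = (16*A + (2 + 0))/8 = (16*A + 2)/8 = (2 + 16*A)/8 = 1/4 + 2*A)
F = 289 (F = (-17)**2 = 289)
F*g(1) + 377 = 289*(1/4 + 2*1) + 377 = 289*(1/4 + 2) + 377 = 289*(9/4) + 377 = 2601/4 + 377 = 4109/4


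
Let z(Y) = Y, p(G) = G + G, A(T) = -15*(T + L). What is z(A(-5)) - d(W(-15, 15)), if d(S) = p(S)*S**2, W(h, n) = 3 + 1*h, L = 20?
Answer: 3231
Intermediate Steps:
W(h, n) = 3 + h
A(T) = -300 - 15*T (A(T) = -15*(T + 20) = -15*(20 + T) = -300 - 15*T)
p(G) = 2*G
d(S) = 2*S**3 (d(S) = (2*S)*S**2 = 2*S**3)
z(A(-5)) - d(W(-15, 15)) = (-300 - 15*(-5)) - 2*(3 - 15)**3 = (-300 + 75) - 2*(-12)**3 = -225 - 2*(-1728) = -225 - 1*(-3456) = -225 + 3456 = 3231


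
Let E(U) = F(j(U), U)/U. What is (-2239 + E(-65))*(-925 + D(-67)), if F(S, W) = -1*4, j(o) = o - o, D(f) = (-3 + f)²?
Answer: -115697145/13 ≈ -8.8998e+6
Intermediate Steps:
j(o) = 0
F(S, W) = -4
E(U) = -4/U
(-2239 + E(-65))*(-925 + D(-67)) = (-2239 - 4/(-65))*(-925 + (-3 - 67)²) = (-2239 - 4*(-1/65))*(-925 + (-70)²) = (-2239 + 4/65)*(-925 + 4900) = -145531/65*3975 = -115697145/13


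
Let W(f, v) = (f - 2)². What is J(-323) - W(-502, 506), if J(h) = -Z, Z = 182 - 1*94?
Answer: -254104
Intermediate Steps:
W(f, v) = (-2 + f)²
Z = 88 (Z = 182 - 94 = 88)
J(h) = -88 (J(h) = -1*88 = -88)
J(-323) - W(-502, 506) = -88 - (-2 - 502)² = -88 - 1*(-504)² = -88 - 1*254016 = -88 - 254016 = -254104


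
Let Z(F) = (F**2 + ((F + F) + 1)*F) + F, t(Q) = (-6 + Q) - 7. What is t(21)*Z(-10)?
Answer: 2240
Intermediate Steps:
t(Q) = -13 + Q
Z(F) = F + F**2 + F*(1 + 2*F) (Z(F) = (F**2 + (2*F + 1)*F) + F = (F**2 + (1 + 2*F)*F) + F = (F**2 + F*(1 + 2*F)) + F = F + F**2 + F*(1 + 2*F))
t(21)*Z(-10) = (-13 + 21)*(-10*(2 + 3*(-10))) = 8*(-10*(2 - 30)) = 8*(-10*(-28)) = 8*280 = 2240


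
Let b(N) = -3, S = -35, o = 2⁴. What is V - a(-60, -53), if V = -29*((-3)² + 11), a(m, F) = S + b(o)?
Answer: -542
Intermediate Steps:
o = 16
a(m, F) = -38 (a(m, F) = -35 - 3 = -38)
V = -580 (V = -29*(9 + 11) = -29*20 = -580)
V - a(-60, -53) = -580 - 1*(-38) = -580 + 38 = -542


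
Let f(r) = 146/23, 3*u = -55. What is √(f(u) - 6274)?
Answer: 2*I*√828897/23 ≈ 79.168*I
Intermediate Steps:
u = -55/3 (u = (⅓)*(-55) = -55/3 ≈ -18.333)
f(r) = 146/23 (f(r) = 146*(1/23) = 146/23)
√(f(u) - 6274) = √(146/23 - 6274) = √(-144156/23) = 2*I*√828897/23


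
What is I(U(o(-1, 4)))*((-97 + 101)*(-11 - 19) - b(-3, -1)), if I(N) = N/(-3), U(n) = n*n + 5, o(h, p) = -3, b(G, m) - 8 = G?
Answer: 1750/3 ≈ 583.33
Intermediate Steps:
b(G, m) = 8 + G
U(n) = 5 + n**2 (U(n) = n**2 + 5 = 5 + n**2)
I(N) = -N/3 (I(N) = N*(-1/3) = -N/3)
I(U(o(-1, 4)))*((-97 + 101)*(-11 - 19) - b(-3, -1)) = (-(5 + (-3)**2)/3)*((-97 + 101)*(-11 - 19) - (8 - 3)) = (-(5 + 9)/3)*(4*(-30) - 1*5) = (-1/3*14)*(-120 - 5) = -14/3*(-125) = 1750/3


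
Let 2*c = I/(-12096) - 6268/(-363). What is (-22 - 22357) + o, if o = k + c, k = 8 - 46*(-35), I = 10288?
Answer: -3796764739/182952 ≈ -20753.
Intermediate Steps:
c = 1501733/182952 (c = (10288/(-12096) - 6268/(-363))/2 = (10288*(-1/12096) - 6268*(-1/363))/2 = (-643/756 + 6268/363)/2 = (½)*(1501733/91476) = 1501733/182952 ≈ 8.2083)
k = 1618 (k = 8 + 1610 = 1618)
o = 297518069/182952 (o = 1618 + 1501733/182952 = 297518069/182952 ≈ 1626.2)
(-22 - 22357) + o = (-22 - 22357) + 297518069/182952 = -22379 + 297518069/182952 = -3796764739/182952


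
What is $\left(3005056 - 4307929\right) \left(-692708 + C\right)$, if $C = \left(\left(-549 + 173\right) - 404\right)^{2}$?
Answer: $109842616884$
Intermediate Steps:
$C = 608400$ ($C = \left(-376 - 404\right)^{2} = \left(-780\right)^{2} = 608400$)
$\left(3005056 - 4307929\right) \left(-692708 + C\right) = \left(3005056 - 4307929\right) \left(-692708 + 608400\right) = \left(-1302873\right) \left(-84308\right) = 109842616884$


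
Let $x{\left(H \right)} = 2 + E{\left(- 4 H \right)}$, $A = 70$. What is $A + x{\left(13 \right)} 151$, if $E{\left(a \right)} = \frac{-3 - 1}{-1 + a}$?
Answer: $\frac{20320}{53} \approx 383.4$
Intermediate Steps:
$E{\left(a \right)} = - \frac{4}{-1 + a}$
$x{\left(H \right)} = 2 - \frac{4}{-1 - 4 H}$
$A + x{\left(13 \right)} 151 = 70 + \frac{2 \left(3 + 4 \cdot 13\right)}{1 + 4 \cdot 13} \cdot 151 = 70 + \frac{2 \left(3 + 52\right)}{1 + 52} \cdot 151 = 70 + 2 \cdot \frac{1}{53} \cdot 55 \cdot 151 = 70 + \frac{110}{53} \cdot 151 = 70 + \frac{16610}{53} = \frac{20320}{53}$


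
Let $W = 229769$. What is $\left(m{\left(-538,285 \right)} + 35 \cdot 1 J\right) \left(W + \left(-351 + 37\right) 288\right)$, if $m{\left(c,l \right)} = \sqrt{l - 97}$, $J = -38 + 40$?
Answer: $9753590 + 278674 \sqrt{47} \approx 1.1664 \cdot 10^{7}$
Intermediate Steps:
$J = 2$
$m{\left(c,l \right)} = \sqrt{-97 + l}$
$\left(m{\left(-538,285 \right)} + 35 \cdot 1 J\right) \left(W + \left(-351 + 37\right) 288\right) = \left(\sqrt{-97 + 285} + 35 \cdot 1 \cdot 2\right) \left(229769 + \left(-351 + 37\right) 288\right) = \left(\sqrt{188} + 35 \cdot 2\right) \left(229769 - 90432\right) = \left(2 \sqrt{47} + 70\right) \left(229769 - 90432\right) = \left(70 + 2 \sqrt{47}\right) 139337 = 9753590 + 278674 \sqrt{47}$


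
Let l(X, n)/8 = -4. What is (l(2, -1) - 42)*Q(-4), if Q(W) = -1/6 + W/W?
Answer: -185/3 ≈ -61.667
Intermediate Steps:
l(X, n) = -32 (l(X, n) = 8*(-4) = -32)
Q(W) = ⅚ (Q(W) = -1*⅙ + 1 = -⅙ + 1 = ⅚)
(l(2, -1) - 42)*Q(-4) = (-32 - 42)*(⅚) = -74*⅚ = -185/3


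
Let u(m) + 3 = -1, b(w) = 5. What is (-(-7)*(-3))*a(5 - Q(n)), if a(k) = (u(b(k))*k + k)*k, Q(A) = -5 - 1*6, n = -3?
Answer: 16128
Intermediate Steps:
Q(A) = -11 (Q(A) = -5 - 6 = -11)
u(m) = -4 (u(m) = -3 - 1 = -4)
a(k) = -3*k² (a(k) = (-4*k + k)*k = (-3*k)*k = -3*k²)
(-(-7)*(-3))*a(5 - Q(n)) = (-(-7)*(-3))*(-3*(5 - 1*(-11))²) = (-7*3)*(-3*(5 + 11)²) = -(-63)*16² = -(-63)*256 = -21*(-768) = 16128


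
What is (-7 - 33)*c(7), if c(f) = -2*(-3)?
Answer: -240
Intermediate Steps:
c(f) = 6
(-7 - 33)*c(7) = (-7 - 33)*6 = -40*6 = -240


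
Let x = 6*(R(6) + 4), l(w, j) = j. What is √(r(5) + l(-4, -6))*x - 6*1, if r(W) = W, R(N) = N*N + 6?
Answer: -6 + 276*I ≈ -6.0 + 276.0*I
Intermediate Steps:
R(N) = 6 + N² (R(N) = N² + 6 = 6 + N²)
x = 276 (x = 6*((6 + 6²) + 4) = 6*((6 + 36) + 4) = 6*(42 + 4) = 6*46 = 276)
√(r(5) + l(-4, -6))*x - 6*1 = √(5 - 6)*276 - 6*1 = √(-1)*276 - 6 = I*276 - 6 = 276*I - 6 = -6 + 276*I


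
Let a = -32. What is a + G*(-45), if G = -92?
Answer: 4108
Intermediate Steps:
a + G*(-45) = -32 - 92*(-45) = -32 + 4140 = 4108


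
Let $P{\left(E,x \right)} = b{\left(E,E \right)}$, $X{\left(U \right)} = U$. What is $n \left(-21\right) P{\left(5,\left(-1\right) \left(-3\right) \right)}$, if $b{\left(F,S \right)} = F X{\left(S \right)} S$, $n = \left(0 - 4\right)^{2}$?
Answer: $-42000$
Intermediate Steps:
$n = 16$ ($n = \left(-4\right)^{2} = 16$)
$b{\left(F,S \right)} = F S^{2}$ ($b{\left(F,S \right)} = F S S = F S^{2}$)
$P{\left(E,x \right)} = E^{3}$ ($P{\left(E,x \right)} = E E^{2} = E^{3}$)
$n \left(-21\right) P{\left(5,\left(-1\right) \left(-3\right) \right)} = 16 \left(-21\right) 5^{3} = \left(-336\right) 125 = -42000$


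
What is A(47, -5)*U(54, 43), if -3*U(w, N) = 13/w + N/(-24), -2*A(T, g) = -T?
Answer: 15745/1296 ≈ 12.149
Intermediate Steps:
A(T, g) = T/2 (A(T, g) = -(-1)*T/2 = T/2)
U(w, N) = -13/(3*w) + N/72 (U(w, N) = -(13/w + N/(-24))/3 = -(13/w + N*(-1/24))/3 = -(13/w - N/24)/3 = -13/(3*w) + N/72)
A(47, -5)*U(54, 43) = ((½)*47)*((1/72)*(-312 + 43*54)/54) = 47*((1/72)*(1/54)*(-312 + 2322))/2 = 47*((1/72)*(1/54)*2010)/2 = (47/2)*(335/648) = 15745/1296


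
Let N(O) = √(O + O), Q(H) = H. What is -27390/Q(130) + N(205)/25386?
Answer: -2739/13 + √410/25386 ≈ -210.69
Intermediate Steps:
N(O) = √2*√O (N(O) = √(2*O) = √2*√O)
-27390/Q(130) + N(205)/25386 = -27390/130 + (√2*√205)/25386 = -27390*1/130 + √410*(1/25386) = -2739/13 + √410/25386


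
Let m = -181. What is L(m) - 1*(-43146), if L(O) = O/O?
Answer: 43147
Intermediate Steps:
L(O) = 1
L(m) - 1*(-43146) = 1 - 1*(-43146) = 1 + 43146 = 43147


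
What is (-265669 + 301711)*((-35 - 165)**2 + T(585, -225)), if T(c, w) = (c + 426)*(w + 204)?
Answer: 676472298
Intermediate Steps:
T(c, w) = (204 + w)*(426 + c) (T(c, w) = (426 + c)*(204 + w) = (204 + w)*(426 + c))
(-265669 + 301711)*((-35 - 165)**2 + T(585, -225)) = (-265669 + 301711)*((-35 - 165)**2 + (86904 + 204*585 + 426*(-225) + 585*(-225))) = 36042*((-200)**2 + (86904 + 119340 - 95850 - 131625)) = 36042*(40000 - 21231) = 36042*18769 = 676472298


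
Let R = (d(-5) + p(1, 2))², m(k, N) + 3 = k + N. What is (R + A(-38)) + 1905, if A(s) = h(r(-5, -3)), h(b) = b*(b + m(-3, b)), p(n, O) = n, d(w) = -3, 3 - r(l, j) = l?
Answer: 1989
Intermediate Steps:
r(l, j) = 3 - l
m(k, N) = -3 + N + k (m(k, N) = -3 + (k + N) = -3 + (N + k) = -3 + N + k)
h(b) = b*(-6 + 2*b) (h(b) = b*(b + (-3 + b - 3)) = b*(b + (-6 + b)) = b*(-6 + 2*b))
A(s) = 80 (A(s) = 2*(3 - 1*(-5))*(-3 + (3 - 1*(-5))) = 2*(3 + 5)*(-3 + (3 + 5)) = 2*8*(-3 + 8) = 2*8*5 = 80)
R = 4 (R = (-3 + 1)² = (-2)² = 4)
(R + A(-38)) + 1905 = (4 + 80) + 1905 = 84 + 1905 = 1989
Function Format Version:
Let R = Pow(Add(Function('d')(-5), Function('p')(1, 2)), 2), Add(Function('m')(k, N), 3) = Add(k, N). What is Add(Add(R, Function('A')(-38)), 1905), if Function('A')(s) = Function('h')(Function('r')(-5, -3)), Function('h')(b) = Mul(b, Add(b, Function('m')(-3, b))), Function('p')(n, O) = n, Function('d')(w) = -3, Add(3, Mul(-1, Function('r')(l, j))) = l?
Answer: 1989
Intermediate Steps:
Function('r')(l, j) = Add(3, Mul(-1, l))
Function('m')(k, N) = Add(-3, N, k) (Function('m')(k, N) = Add(-3, Add(k, N)) = Add(-3, Add(N, k)) = Add(-3, N, k))
Function('h')(b) = Mul(b, Add(-6, Mul(2, b))) (Function('h')(b) = Mul(b, Add(b, Add(-3, b, -3))) = Mul(b, Add(b, Add(-6, b))) = Mul(b, Add(-6, Mul(2, b))))
Function('A')(s) = 80 (Function('A')(s) = Mul(2, Add(3, Mul(-1, -5)), Add(-3, Add(3, Mul(-1, -5)))) = Mul(2, Add(3, 5), Add(-3, Add(3, 5))) = Mul(2, 8, Add(-3, 8)) = Mul(2, 8, 5) = 80)
R = 4 (R = Pow(Add(-3, 1), 2) = Pow(-2, 2) = 4)
Add(Add(R, Function('A')(-38)), 1905) = Add(Add(4, 80), 1905) = Add(84, 1905) = 1989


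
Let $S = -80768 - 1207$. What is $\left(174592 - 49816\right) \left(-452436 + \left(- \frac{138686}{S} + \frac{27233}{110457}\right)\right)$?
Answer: $- \frac{18932033203259023624}{335359725} \approx -5.6453 \cdot 10^{10}$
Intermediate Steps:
$S = -81975$
$\left(174592 - 49816\right) \left(-452436 + \left(- \frac{138686}{S} + \frac{27233}{110457}\right)\right) = \left(174592 - 49816\right) \left(-452436 + \left(- \frac{138686}{-81975} + \frac{27233}{110457}\right)\right) = 124776 \left(-452436 + \left(\left(-138686\right) \left(- \frac{1}{81975}\right) + 27233 \cdot \frac{1}{110457}\right)\right) = 124776 \left(-452436 + \left(\frac{138686}{81975} + \frac{27233}{110457}\right)\right) = 124776 \left(-452436 + \frac{5850421559}{3018237525}\right) = 124776 \left(- \frac{1365553462439341}{3018237525}\right) = - \frac{18932033203259023624}{335359725}$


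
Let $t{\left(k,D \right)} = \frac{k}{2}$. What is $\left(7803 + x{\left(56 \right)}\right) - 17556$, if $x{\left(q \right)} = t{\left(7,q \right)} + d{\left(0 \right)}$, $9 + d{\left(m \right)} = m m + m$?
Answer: $- \frac{19517}{2} \approx -9758.5$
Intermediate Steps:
$t{\left(k,D \right)} = \frac{k}{2}$ ($t{\left(k,D \right)} = k \frac{1}{2} = \frac{k}{2}$)
$d{\left(m \right)} = -9 + m + m^{2}$ ($d{\left(m \right)} = -9 + \left(m m + m\right) = -9 + \left(m^{2} + m\right) = -9 + \left(m + m^{2}\right) = -9 + m + m^{2}$)
$x{\left(q \right)} = - \frac{11}{2}$ ($x{\left(q \right)} = \frac{1}{2} \cdot 7 + \left(-9 + 0 + 0^{2}\right) = \frac{7}{2} + \left(-9 + 0 + 0\right) = \frac{7}{2} - 9 = - \frac{11}{2}$)
$\left(7803 + x{\left(56 \right)}\right) - 17556 = \left(7803 - \frac{11}{2}\right) - 17556 = \frac{15595}{2} - 17556 = - \frac{19517}{2}$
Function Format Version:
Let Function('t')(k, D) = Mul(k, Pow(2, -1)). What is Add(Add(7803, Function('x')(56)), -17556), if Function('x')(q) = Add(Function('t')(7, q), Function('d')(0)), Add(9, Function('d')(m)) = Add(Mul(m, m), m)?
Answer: Rational(-19517, 2) ≈ -9758.5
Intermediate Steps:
Function('t')(k, D) = Mul(Rational(1, 2), k) (Function('t')(k, D) = Mul(k, Rational(1, 2)) = Mul(Rational(1, 2), k))
Function('d')(m) = Add(-9, m, Pow(m, 2)) (Function('d')(m) = Add(-9, Add(Mul(m, m), m)) = Add(-9, Add(Pow(m, 2), m)) = Add(-9, Add(m, Pow(m, 2))) = Add(-9, m, Pow(m, 2)))
Function('x')(q) = Rational(-11, 2) (Function('x')(q) = Add(Mul(Rational(1, 2), 7), Add(-9, 0, Pow(0, 2))) = Add(Rational(7, 2), Add(-9, 0, 0)) = Add(Rational(7, 2), -9) = Rational(-11, 2))
Add(Add(7803, Function('x')(56)), -17556) = Add(Add(7803, Rational(-11, 2)), -17556) = Add(Rational(15595, 2), -17556) = Rational(-19517, 2)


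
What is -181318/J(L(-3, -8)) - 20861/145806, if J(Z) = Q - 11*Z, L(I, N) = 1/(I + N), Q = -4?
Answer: 2937465525/48602 ≈ 60439.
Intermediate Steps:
J(Z) = -4 - 11*Z
-181318/J(L(-3, -8)) - 20861/145806 = -181318/(-4 - 11/(-3 - 8)) - 20861/145806 = -181318/(-4 - 11/(-11)) - 20861*1/145806 = -181318/(-4 - 11*(-1/11)) - 20861/145806 = -181318/(-4 + 1) - 20861/145806 = -181318/(-3) - 20861/145806 = -181318*(-⅓) - 20861/145806 = 181318/3 - 20861/145806 = 2937465525/48602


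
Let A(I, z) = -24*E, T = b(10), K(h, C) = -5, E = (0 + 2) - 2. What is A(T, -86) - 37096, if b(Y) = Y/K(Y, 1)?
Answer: -37096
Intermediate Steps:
E = 0 (E = 2 - 2 = 0)
b(Y) = -Y/5 (b(Y) = Y/(-5) = Y*(-1/5) = -Y/5)
T = -2 (T = -1/5*10 = -2)
A(I, z) = 0 (A(I, z) = -24*0 = 0)
A(T, -86) - 37096 = 0 - 37096 = -37096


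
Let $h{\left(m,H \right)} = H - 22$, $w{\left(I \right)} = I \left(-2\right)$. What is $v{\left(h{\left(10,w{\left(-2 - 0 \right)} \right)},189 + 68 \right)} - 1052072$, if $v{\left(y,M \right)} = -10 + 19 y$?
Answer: $-1052424$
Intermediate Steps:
$w{\left(I \right)} = - 2 I$
$h{\left(m,H \right)} = -22 + H$ ($h{\left(m,H \right)} = H - 22 = -22 + H$)
$v{\left(h{\left(10,w{\left(-2 - 0 \right)} \right)},189 + 68 \right)} - 1052072 = \left(-10 + 19 \left(-22 - 2 \left(-2 - 0\right)\right)\right) - 1052072 = \left(-10 + 19 \left(-22 - 2 \left(-2 + 0\right)\right)\right) - 1052072 = \left(-10 + 19 \left(-22 - -4\right)\right) - 1052072 = \left(-10 + 19 \left(-22 + 4\right)\right) - 1052072 = \left(-10 + 19 \left(-18\right)\right) - 1052072 = \left(-10 - 342\right) - 1052072 = -352 - 1052072 = -1052424$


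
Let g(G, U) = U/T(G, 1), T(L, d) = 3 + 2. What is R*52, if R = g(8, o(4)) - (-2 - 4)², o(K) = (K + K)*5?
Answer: -1456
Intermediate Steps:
T(L, d) = 5
o(K) = 10*K (o(K) = (2*K)*5 = 10*K)
g(G, U) = U/5
R = -28 (R = (10*4)/5 - (-2 - 4)² = (⅕)*40 - 1*(-6)² = 8 - 1*36 = 8 - 36 = -28)
R*52 = -28*52 = -1456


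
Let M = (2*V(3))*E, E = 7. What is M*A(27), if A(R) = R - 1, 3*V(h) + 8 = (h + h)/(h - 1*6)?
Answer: -3640/3 ≈ -1213.3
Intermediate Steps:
V(h) = -8/3 + 2*h/(3*(-6 + h)) (V(h) = -8/3 + ((h + h)/(h - 1*6))/3 = -8/3 + ((2*h)/(h - 6))/3 = -8/3 + ((2*h)/(-6 + h))/3 = -8/3 + (2*h/(-6 + h))/3 = -8/3 + 2*h/(3*(-6 + h)))
A(R) = -1 + R
M = -140/3 (M = (2*(2*(8 - 1*3)/(-6 + 3)))*7 = (2*(2*(8 - 3)/(-3)))*7 = (2*(2*(-⅓)*5))*7 = (2*(-10/3))*7 = -20/3*7 = -140/3 ≈ -46.667)
M*A(27) = -140*(-1 + 27)/3 = -140/3*26 = -3640/3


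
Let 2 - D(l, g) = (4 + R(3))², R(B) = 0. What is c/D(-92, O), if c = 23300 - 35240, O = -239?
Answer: 5970/7 ≈ 852.86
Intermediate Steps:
c = -11940
D(l, g) = -14 (D(l, g) = 2 - (4 + 0)² = 2 - 1*4² = 2 - 1*16 = 2 - 16 = -14)
c/D(-92, O) = -11940/(-14) = -11940*(-1/14) = 5970/7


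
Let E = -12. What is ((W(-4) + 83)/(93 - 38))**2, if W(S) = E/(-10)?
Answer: 177241/75625 ≈ 2.3437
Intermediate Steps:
W(S) = 6/5 (W(S) = -12/(-10) = -12*(-1/10) = 6/5)
((W(-4) + 83)/(93 - 38))**2 = ((6/5 + 83)/(93 - 38))**2 = ((421/5)/55)**2 = ((421/5)*(1/55))**2 = (421/275)**2 = 177241/75625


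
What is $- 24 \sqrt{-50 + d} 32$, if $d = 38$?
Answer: $- 1536 i \sqrt{3} \approx - 2660.4 i$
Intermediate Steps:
$- 24 \sqrt{-50 + d} 32 = - 24 \sqrt{-50 + 38} \cdot 32 = - 24 \sqrt{-12} \cdot 32 = - 24 \cdot 2 i \sqrt{3} \cdot 32 = - 48 i \sqrt{3} \cdot 32 = - 1536 i \sqrt{3}$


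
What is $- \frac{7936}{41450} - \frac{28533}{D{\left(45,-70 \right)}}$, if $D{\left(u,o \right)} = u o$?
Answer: $\frac{7717963}{870450} \approx 8.8666$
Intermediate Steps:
$D{\left(u,o \right)} = o u$
$- \frac{7936}{41450} - \frac{28533}{D{\left(45,-70 \right)}} = - \frac{7936}{41450} - \frac{28533}{\left(-70\right) 45} = \left(-7936\right) \frac{1}{41450} - \frac{28533}{-3150} = - \frac{3968}{20725} - - \frac{9511}{1050} = - \frac{3968}{20725} + \frac{9511}{1050} = \frac{7717963}{870450}$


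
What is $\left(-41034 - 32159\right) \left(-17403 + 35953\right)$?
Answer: $-1357730150$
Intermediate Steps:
$\left(-41034 - 32159\right) \left(-17403 + 35953\right) = \left(-73193\right) 18550 = -1357730150$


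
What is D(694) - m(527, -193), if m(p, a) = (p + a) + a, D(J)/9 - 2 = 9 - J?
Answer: -6288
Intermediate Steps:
D(J) = 99 - 9*J (D(J) = 18 + 9*(9 - J) = 18 + (81 - 9*J) = 99 - 9*J)
m(p, a) = p + 2*a (m(p, a) = (a + p) + a = p + 2*a)
D(694) - m(527, -193) = (99 - 9*694) - (527 + 2*(-193)) = (99 - 6246) - (527 - 386) = -6147 - 1*141 = -6147 - 141 = -6288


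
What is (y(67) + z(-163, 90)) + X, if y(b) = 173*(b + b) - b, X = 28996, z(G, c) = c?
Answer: 52201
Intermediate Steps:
y(b) = 345*b (y(b) = 173*(2*b) - b = 346*b - b = 345*b)
(y(67) + z(-163, 90)) + X = (345*67 + 90) + 28996 = (23115 + 90) + 28996 = 23205 + 28996 = 52201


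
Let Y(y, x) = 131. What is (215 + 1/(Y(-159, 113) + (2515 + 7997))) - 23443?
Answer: -247215603/10643 ≈ -23228.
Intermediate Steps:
(215 + 1/(Y(-159, 113) + (2515 + 7997))) - 23443 = (215 + 1/(131 + (2515 + 7997))) - 23443 = (215 + 1/(131 + 10512)) - 23443 = (215 + 1/10643) - 23443 = 2288246/10643 - 23443 = -247215603/10643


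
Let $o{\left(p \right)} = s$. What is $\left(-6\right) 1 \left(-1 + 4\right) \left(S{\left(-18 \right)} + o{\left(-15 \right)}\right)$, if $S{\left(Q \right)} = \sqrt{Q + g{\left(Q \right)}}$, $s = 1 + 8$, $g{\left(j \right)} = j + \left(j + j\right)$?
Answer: $-162 - 108 i \sqrt{2} \approx -162.0 - 152.74 i$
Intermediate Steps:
$g{\left(j \right)} = 3 j$ ($g{\left(j \right)} = j + 2 j = 3 j$)
$s = 9$
$S{\left(Q \right)} = 2 \sqrt{Q}$ ($S{\left(Q \right)} = \sqrt{Q + 3 Q} = \sqrt{4 Q} = 2 \sqrt{Q}$)
$o{\left(p \right)} = 9$
$\left(-6\right) 1 \left(-1 + 4\right) \left(S{\left(-18 \right)} + o{\left(-15 \right)}\right) = \left(-6\right) 1 \left(-1 + 4\right) \left(2 \sqrt{-18} + 9\right) = \left(-6\right) 3 \left(2 \cdot 3 i \sqrt{2} + 9\right) = - 18 \left(6 i \sqrt{2} + 9\right) = - 18 \left(9 + 6 i \sqrt{2}\right) = -162 - 108 i \sqrt{2}$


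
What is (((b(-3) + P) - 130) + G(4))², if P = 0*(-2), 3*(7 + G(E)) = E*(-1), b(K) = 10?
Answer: 148225/9 ≈ 16469.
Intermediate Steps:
G(E) = -7 - E/3 (G(E) = -7 + (E*(-1))/3 = -7 + (-E)/3 = -7 - E/3)
P = 0
(((b(-3) + P) - 130) + G(4))² = (((10 + 0) - 130) + (-7 - ⅓*4))² = ((10 - 130) + (-7 - 4/3))² = (-120 - 25/3)² = (-385/3)² = 148225/9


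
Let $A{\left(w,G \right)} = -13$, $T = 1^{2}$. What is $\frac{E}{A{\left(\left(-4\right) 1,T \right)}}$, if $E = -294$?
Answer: $\frac{294}{13} \approx 22.615$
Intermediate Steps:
$T = 1$
$\frac{E}{A{\left(\left(-4\right) 1,T \right)}} = - \frac{294}{-13} = \left(-294\right) \left(- \frac{1}{13}\right) = \frac{294}{13}$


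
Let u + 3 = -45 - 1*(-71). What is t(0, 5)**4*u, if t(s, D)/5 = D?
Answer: 8984375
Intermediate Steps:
t(s, D) = 5*D
u = 23 (u = -3 + (-45 - 1*(-71)) = -3 + (-45 + 71) = -3 + 26 = 23)
t(0, 5)**4*u = (5*5)**4*23 = 25**4*23 = 390625*23 = 8984375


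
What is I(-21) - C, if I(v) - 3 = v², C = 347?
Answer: 97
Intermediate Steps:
I(v) = 3 + v²
I(-21) - C = (3 + (-21)²) - 1*347 = (3 + 441) - 347 = 444 - 347 = 97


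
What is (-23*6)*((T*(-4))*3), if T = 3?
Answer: 4968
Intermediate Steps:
(-23*6)*((T*(-4))*3) = (-23*6)*((3*(-4))*3) = -(-1656)*3 = -138*(-36) = 4968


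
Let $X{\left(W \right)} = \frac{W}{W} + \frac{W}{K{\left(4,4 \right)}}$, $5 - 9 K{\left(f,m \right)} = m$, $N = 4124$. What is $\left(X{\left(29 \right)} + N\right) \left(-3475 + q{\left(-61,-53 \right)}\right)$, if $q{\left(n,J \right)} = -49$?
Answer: $-15456264$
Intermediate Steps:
$K{\left(f,m \right)} = \frac{5}{9} - \frac{m}{9}$
$X{\left(W \right)} = 1 + 9 W$ ($X{\left(W \right)} = \frac{W}{W} + \frac{W}{\frac{5}{9} - \frac{4}{9}} = 1 + \frac{W}{\frac{5}{9} - \frac{4}{9}} = 1 + W \frac{1}{\frac{1}{9}} = 1 + W 9 = 1 + 9 W$)
$\left(X{\left(29 \right)} + N\right) \left(-3475 + q{\left(-61,-53 \right)}\right) = \left(\left(1 + 9 \cdot 29\right) + 4124\right) \left(-3475 - 49\right) = \left(\left(1 + 261\right) + 4124\right) \left(-3524\right) = \left(262 + 4124\right) \left(-3524\right) = 4386 \left(-3524\right) = -15456264$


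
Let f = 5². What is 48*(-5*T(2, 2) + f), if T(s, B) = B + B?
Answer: 240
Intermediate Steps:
T(s, B) = 2*B
f = 25
48*(-5*T(2, 2) + f) = 48*(-10*2 + 25) = 48*(-5*4 + 25) = 48*(-20 + 25) = 48*5 = 240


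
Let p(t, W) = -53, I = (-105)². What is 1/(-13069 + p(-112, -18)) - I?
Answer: -144670051/13122 ≈ -11025.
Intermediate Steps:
I = 11025
1/(-13069 + p(-112, -18)) - I = 1/(-13069 - 53) - 1*11025 = 1/(-13122) - 11025 = -1/13122 - 11025 = -144670051/13122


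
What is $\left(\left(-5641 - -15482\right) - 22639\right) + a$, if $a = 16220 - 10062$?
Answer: $-6640$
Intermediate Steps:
$a = 6158$ ($a = 16220 - 10062 = 6158$)
$\left(\left(-5641 - -15482\right) - 22639\right) + a = \left(\left(-5641 - -15482\right) - 22639\right) + 6158 = \left(\left(-5641 + 15482\right) - 22639\right) + 6158 = \left(9841 - 22639\right) + 6158 = -12798 + 6158 = -6640$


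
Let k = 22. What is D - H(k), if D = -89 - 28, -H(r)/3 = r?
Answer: -51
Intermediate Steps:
H(r) = -3*r
D = -117
D - H(k) = -117 - (-3)*22 = -117 - 1*(-66) = -117 + 66 = -51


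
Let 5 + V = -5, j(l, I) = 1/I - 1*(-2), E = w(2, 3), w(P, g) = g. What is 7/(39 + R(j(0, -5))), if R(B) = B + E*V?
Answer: 35/54 ≈ 0.64815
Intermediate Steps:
E = 3
j(l, I) = 2 + 1/I (j(l, I) = 1/I + 2 = 2 + 1/I)
V = -10 (V = -5 - 5 = -10)
R(B) = -30 + B (R(B) = B + 3*(-10) = B - 30 = -30 + B)
7/(39 + R(j(0, -5))) = 7/(39 + (-30 + (2 + 1/(-5)))) = 7/(39 + (-30 + (2 - ⅕))) = 7/(39 + (-30 + 9/5)) = 7/(39 - 141/5) = 7/(54/5) = 7*(5/54) = 35/54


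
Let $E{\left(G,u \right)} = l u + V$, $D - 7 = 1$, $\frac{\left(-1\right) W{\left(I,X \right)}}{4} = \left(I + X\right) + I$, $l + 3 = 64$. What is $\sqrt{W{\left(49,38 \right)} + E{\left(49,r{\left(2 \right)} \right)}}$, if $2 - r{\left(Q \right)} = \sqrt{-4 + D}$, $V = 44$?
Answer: $10 i \sqrt{5} \approx 22.361 i$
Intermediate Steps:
$l = 61$ ($l = -3 + 64 = 61$)
$W{\left(I,X \right)} = - 8 I - 4 X$ ($W{\left(I,X \right)} = - 4 \left(\left(I + X\right) + I\right) = - 4 \left(X + 2 I\right) = - 8 I - 4 X$)
$D = 8$ ($D = 7 + 1 = 8$)
$r{\left(Q \right)} = 0$ ($r{\left(Q \right)} = 2 - \sqrt{-4 + 8} = 2 - \sqrt{4} = 2 - 2 = 0$)
$E{\left(G,u \right)} = 44 + 61 u$ ($E{\left(G,u \right)} = 61 u + 44 = 44 + 61 u$)
$\sqrt{W{\left(49,38 \right)} + E{\left(49,r{\left(2 \right)} \right)}} = \sqrt{\left(\left(-8\right) 49 - 152\right) + \left(44 + 61 \cdot 0\right)} = \sqrt{\left(-392 - 152\right) + \left(44 + 0\right)} = \sqrt{-544 + 44} = \sqrt{-500} = 10 i \sqrt{5}$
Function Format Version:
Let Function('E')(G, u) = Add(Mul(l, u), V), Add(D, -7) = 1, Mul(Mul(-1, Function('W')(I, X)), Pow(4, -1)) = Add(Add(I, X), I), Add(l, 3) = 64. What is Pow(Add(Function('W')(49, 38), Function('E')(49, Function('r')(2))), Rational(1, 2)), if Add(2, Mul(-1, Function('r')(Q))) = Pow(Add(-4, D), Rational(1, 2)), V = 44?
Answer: Mul(10, I, Pow(5, Rational(1, 2))) ≈ Mul(22.361, I)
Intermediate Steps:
l = 61 (l = Add(-3, 64) = 61)
Function('W')(I, X) = Add(Mul(-8, I), Mul(-4, X)) (Function('W')(I, X) = Mul(-4, Add(Add(I, X), I)) = Mul(-4, Add(X, Mul(2, I))) = Add(Mul(-8, I), Mul(-4, X)))
D = 8 (D = Add(7, 1) = 8)
Function('r')(Q) = 0 (Function('r')(Q) = Add(2, Mul(-1, Pow(Add(-4, 8), Rational(1, 2)))) = Add(2, Mul(-1, Pow(4, Rational(1, 2)))) = Add(2, Mul(-1, 2)) = Add(2, -2) = 0)
Function('E')(G, u) = Add(44, Mul(61, u)) (Function('E')(G, u) = Add(Mul(61, u), 44) = Add(44, Mul(61, u)))
Pow(Add(Function('W')(49, 38), Function('E')(49, Function('r')(2))), Rational(1, 2)) = Pow(Add(Add(Mul(-8, 49), Mul(-4, 38)), Add(44, Mul(61, 0))), Rational(1, 2)) = Pow(Add(Add(-392, -152), Add(44, 0)), Rational(1, 2)) = Pow(Add(-544, 44), Rational(1, 2)) = Pow(-500, Rational(1, 2)) = Mul(10, I, Pow(5, Rational(1, 2)))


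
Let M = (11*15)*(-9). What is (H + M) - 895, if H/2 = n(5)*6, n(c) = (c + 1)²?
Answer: -1948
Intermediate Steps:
n(c) = (1 + c)²
H = 432 (H = 2*((1 + 5)²*6) = 2*(6²*6) = 2*(36*6) = 2*216 = 432)
M = -1485 (M = 165*(-9) = -1485)
(H + M) - 895 = (432 - 1485) - 895 = -1053 - 895 = -1948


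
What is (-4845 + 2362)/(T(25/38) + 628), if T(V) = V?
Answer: -94354/23889 ≈ -3.9497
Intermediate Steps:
(-4845 + 2362)/(T(25/38) + 628) = (-4845 + 2362)/(25/38 + 628) = -2483/(25*(1/38) + 628) = -2483/(25/38 + 628) = -2483/23889/38 = -2483*38/23889 = -94354/23889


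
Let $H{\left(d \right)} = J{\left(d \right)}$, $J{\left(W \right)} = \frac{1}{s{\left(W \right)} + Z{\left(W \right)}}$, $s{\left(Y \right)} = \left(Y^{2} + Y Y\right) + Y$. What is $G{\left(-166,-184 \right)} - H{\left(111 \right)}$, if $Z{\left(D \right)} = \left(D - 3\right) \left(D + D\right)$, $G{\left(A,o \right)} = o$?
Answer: $- \frac{8966137}{48729} \approx -184.0$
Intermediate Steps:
$Z{\left(D \right)} = 2 D \left(-3 + D\right)$ ($Z{\left(D \right)} = \left(-3 + D\right) 2 D = 2 D \left(-3 + D\right)$)
$s{\left(Y \right)} = Y + 2 Y^{2}$ ($s{\left(Y \right)} = \left(Y^{2} + Y^{2}\right) + Y = 2 Y^{2} + Y = Y + 2 Y^{2}$)
$J{\left(W \right)} = \frac{1}{W \left(1 + 2 W\right) + 2 W \left(-3 + W\right)}$
$H{\left(d \right)} = \frac{1}{d \left(-5 + 4 d\right)}$
$G{\left(-166,-184 \right)} - H{\left(111 \right)} = -184 - \frac{1}{111 \left(-5 + 4 \cdot 111\right)} = -184 - \frac{1}{111 \left(-5 + 444\right)} = -184 - \frac{1}{111 \cdot 439} = -184 - \frac{1}{111} \cdot \frac{1}{439} = -184 - \frac{1}{48729} = - \frac{8966137}{48729}$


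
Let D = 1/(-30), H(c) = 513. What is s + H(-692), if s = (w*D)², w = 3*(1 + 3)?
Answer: 12829/25 ≈ 513.16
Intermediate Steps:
D = -1/30 ≈ -0.033333
w = 12 (w = 3*4 = 12)
s = 4/25 (s = (12*(-1/30))² = (-⅖)² = 4/25 ≈ 0.16000)
s + H(-692) = 4/25 + 513 = 12829/25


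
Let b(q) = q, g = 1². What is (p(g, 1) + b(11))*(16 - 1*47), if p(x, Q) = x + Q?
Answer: -403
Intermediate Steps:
g = 1
p(x, Q) = Q + x
(p(g, 1) + b(11))*(16 - 1*47) = ((1 + 1) + 11)*(16 - 1*47) = (2 + 11)*(16 - 47) = 13*(-31) = -403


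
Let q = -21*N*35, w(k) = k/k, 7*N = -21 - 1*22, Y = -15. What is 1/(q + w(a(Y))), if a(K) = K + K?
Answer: 1/4516 ≈ 0.00022143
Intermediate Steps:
a(K) = 2*K
N = -43/7 (N = (-21 - 1*22)/7 = (-21 - 22)/7 = (⅐)*(-43) = -43/7 ≈ -6.1429)
w(k) = 1
q = 4515 (q = -21*(-43/7)*35 = 129*35 = 4515)
1/(q + w(a(Y))) = 1/(4515 + 1) = 1/4516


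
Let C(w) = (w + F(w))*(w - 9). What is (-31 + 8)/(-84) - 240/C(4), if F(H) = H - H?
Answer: 1031/84 ≈ 12.274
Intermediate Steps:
F(H) = 0
C(w) = w*(-9 + w) (C(w) = (w + 0)*(w - 9) = w*(-9 + w))
(-31 + 8)/(-84) - 240/C(4) = (-31 + 8)/(-84) - 240*1/(4*(-9 + 4)) = -23*(-1/84) - 240/(4*(-5)) = 23/84 - 240/(-20) = 23/84 - 240*(-1/20) = 23/84 + 12 = 1031/84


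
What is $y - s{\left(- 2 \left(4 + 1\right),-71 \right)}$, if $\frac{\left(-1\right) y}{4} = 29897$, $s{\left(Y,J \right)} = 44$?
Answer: $-119632$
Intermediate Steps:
$y = -119588$ ($y = \left(-4\right) 29897 = -119588$)
$y - s{\left(- 2 \left(4 + 1\right),-71 \right)} = -119588 - 44 = -119632$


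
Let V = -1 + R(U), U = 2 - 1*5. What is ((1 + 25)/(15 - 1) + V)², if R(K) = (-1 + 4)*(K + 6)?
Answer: 4761/49 ≈ 97.163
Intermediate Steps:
U = -3 (U = 2 - 5 = -3)
R(K) = 18 + 3*K (R(K) = 3*(6 + K) = 18 + 3*K)
V = 8 (V = -1 + (18 + 3*(-3)) = -1 + (18 - 9) = -1 + 9 = 8)
((1 + 25)/(15 - 1) + V)² = ((1 + 25)/(15 - 1) + 8)² = (26/14 + 8)² = (26*(1/14) + 8)² = (13/7 + 8)² = (69/7)² = 4761/49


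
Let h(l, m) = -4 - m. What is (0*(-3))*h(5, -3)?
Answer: 0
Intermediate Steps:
(0*(-3))*h(5, -3) = (0*(-3))*(-4 - 1*(-3)) = 0*(-4 + 3) = 0*(-1) = 0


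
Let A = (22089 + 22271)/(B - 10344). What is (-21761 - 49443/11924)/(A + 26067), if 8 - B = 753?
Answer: -2877901634023/3446186278172 ≈ -0.83510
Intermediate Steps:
B = -745 (B = 8 - 1*753 = 8 - 753 = -745)
A = -44360/11089 (A = (22089 + 22271)/(-745 - 10344) = 44360/(-11089) = 44360*(-1/11089) = -44360/11089 ≈ -4.0004)
(-21761 - 49443/11924)/(A + 26067) = (-21761 - 49443/11924)/(-44360/11089 + 26067) = (-21761 - 49443*1/11924)/(289012603/11089) = (-21761 - 49443/11924)*(11089/289012603) = -259527607/11924*11089/289012603 = -2877901634023/3446186278172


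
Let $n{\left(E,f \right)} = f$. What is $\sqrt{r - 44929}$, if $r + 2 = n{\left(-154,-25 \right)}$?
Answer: $2 i \sqrt{11239} \approx 212.03 i$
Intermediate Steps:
$r = -27$ ($r = -2 - 25 = -27$)
$\sqrt{r - 44929} = \sqrt{-27 - 44929} = \sqrt{-44956} = 2 i \sqrt{11239}$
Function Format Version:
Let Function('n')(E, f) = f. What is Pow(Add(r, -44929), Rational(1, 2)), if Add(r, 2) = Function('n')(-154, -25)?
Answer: Mul(2, I, Pow(11239, Rational(1, 2))) ≈ Mul(212.03, I)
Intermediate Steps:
r = -27 (r = Add(-2, -25) = -27)
Pow(Add(r, -44929), Rational(1, 2)) = Pow(Add(-27, -44929), Rational(1, 2)) = Pow(-44956, Rational(1, 2)) = Mul(2, I, Pow(11239, Rational(1, 2)))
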